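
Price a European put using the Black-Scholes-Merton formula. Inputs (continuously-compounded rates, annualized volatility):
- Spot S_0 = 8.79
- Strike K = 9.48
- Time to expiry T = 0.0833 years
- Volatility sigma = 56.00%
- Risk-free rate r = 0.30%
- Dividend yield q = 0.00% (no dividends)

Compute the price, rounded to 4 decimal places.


d1 = (ln(S/K) + (r - q + 0.5*sigma^2) * T) / (sigma * sqrt(T)) = -0.38520018
d2 = d1 - sigma * sqrt(T) = -0.54682592
exp(-rT) = 0.99975013; exp(-qT) = 1.00000000
P = K * exp(-rT) * N(-d2) - S_0 * exp(-qT) * N(-d1)
N(-d1) = 0.64995545; N(-d2) = 0.70775083
P = 9.4800 * 0.99975013 * 0.70775083 - 8.7900 * 1.00000000 * 0.64995545 = 0.9947

Answer: Price = 0.9947


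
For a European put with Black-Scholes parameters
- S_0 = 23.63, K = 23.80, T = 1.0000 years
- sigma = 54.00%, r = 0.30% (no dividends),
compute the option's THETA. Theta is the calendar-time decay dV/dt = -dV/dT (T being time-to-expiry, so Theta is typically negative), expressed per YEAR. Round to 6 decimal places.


Answer: Theta = -2.415854

Derivation:
d1 = 0.2622805750; d2 = -0.2777194250
phi(d1) = 0.3854537438; exp(-qT) = 1.0000000000; exp(-rT) = 0.9970044955
Theta = -S*exp(-qT)*phi(d1)*sigma/(2*sqrt(T)) + r*K*exp(-rT)*N(-d2) - q*S*exp(-qT)*N(-d1)
N(-d1) = 0.3965525684; N(-d2) = 0.6093861260; sqrt(T) = 1.0000000000
Term 1 = -23.6300 * 1.0000000000 * 0.3854537438 * 0.5400 / (2 * 1.0000000000) = -2.4592334308
Term 2 = 0.0030 * 23.8000 * 0.9970044955 * 0.6093861260 = 0.0433798345
Term 3 = 0 (no dividend yield, q = 0)
Theta = -2.4592334308 + (0.0433798345) + (0.0000000000) = -2.415854


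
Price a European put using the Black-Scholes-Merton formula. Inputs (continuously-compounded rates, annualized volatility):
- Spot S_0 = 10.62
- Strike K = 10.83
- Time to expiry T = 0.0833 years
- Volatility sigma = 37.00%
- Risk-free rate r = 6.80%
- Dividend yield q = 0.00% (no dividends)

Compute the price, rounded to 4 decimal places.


Answer: Price = 0.5337

Derivation:
d1 = (ln(S/K) + (r - q + 0.5*sigma^2) * T) / (sigma * sqrt(T)) = -0.07692556
d2 = d1 - sigma * sqrt(T) = -0.18371400
exp(-rT) = 0.99435161; exp(-qT) = 1.00000000
P = K * exp(-rT) * N(-d2) - S_0 * exp(-qT) * N(-d1)
N(-d1) = 0.53065862; N(-d2) = 0.57288109
P = 10.8300 * 0.99435161 * 0.57288109 - 10.6200 * 1.00000000 * 0.53065862 = 0.5337


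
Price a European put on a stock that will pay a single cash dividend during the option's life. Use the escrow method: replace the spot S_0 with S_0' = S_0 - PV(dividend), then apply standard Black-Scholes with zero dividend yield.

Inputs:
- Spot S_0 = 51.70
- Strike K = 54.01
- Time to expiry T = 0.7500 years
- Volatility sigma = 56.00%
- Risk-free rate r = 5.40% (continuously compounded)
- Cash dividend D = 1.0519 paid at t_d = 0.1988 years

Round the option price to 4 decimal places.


Answer: Price = 10.4366

Derivation:
PV(D) = D * exp(-r * t_d) = 1.0519 * 0.98932222 = 1.04066804
S_0' = S_0 - PV(D) = 51.7000 - 1.04066804 = 50.65933196
d1 = (ln(S_0'/K) + (r + sigma^2/2)*T) / (sigma*sqrt(T)) = 0.19393658
d2 = d1 - sigma*sqrt(T) = -0.29103765
exp(-rT) = 0.96030916
N(-d1) = 0.42311277; N(-d2) = 0.61448874
P = K * exp(-rT) * N(-d2) - S_0' * N(-d1) = 54.0100 * 0.96030916 * 0.61448874 - 50.65933196 * 0.42311277 = 10.4366


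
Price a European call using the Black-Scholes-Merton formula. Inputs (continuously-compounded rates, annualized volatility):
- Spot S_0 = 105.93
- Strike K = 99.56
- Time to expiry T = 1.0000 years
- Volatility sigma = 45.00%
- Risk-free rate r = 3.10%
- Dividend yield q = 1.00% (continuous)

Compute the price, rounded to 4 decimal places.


Answer: Price = 22.4028

Derivation:
d1 = (ln(S/K) + (r - q + 0.5*sigma^2) * T) / (sigma * sqrt(T)) = 0.40948449
d2 = d1 - sigma * sqrt(T) = -0.04051551
exp(-rT) = 0.96947557; exp(-qT) = 0.99004983
C = S_0 * exp(-qT) * N(d1) - K * exp(-rT) * N(d2)
N(d1) = 0.65890793; N(d2) = 0.48384107
C = 105.9300 * 0.99004983 * 0.65890793 - 99.5600 * 0.96947557 * 0.48384107 = 22.4028


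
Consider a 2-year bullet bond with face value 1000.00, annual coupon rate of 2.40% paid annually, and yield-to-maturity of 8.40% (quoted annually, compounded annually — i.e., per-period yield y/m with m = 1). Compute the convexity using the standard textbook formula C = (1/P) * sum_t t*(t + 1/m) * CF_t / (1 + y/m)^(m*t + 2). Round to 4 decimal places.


Answer: Convexity = 5.0218

Derivation:
Coupon per period c = face * coupon_rate / m = 24.000000
Periods per year m = 1; per-period yield y/m = 0.084000
Number of cashflows N = 2
Cashflows (t years, CF_t, discount factor 1/(1+y/m)^(m*t), PV):
  t = 1.0000: CF_t = 24.000000, DF = 0.922509, PV = 22.140221
  t = 2.0000: CF_t = 1024.000000, DF = 0.851023, PV = 871.447829
Price P = sum_t PV_t = 893.588050
Convexity numerator sum_t t*(t + 1/m) * CF_t / (1+y/m)^(m*t + 2):
  t = 1.0000: term = 37.683687
  t = 2.0000: term = 4449.734288
Convexity = (1/P) * sum = 4487.417975 / 893.588050 = 5.021797


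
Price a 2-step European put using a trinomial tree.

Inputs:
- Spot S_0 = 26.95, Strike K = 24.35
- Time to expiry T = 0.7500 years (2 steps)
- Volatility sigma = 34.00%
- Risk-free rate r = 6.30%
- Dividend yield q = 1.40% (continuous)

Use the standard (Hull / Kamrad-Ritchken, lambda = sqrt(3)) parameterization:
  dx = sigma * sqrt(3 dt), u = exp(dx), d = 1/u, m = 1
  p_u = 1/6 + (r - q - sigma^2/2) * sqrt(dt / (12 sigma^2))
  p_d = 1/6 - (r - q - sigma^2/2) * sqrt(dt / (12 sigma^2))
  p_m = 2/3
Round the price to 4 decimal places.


Answer: Price = V(0,0) = 1.5254

Derivation:
dt = T/N = 0.375000; dx = sigma*sqrt(3*dt) = 0.360624
u = exp(dx) = 1.434225; d = 1/u = 0.697241
p_u = 0.162091, p_m = 0.666667, p_d = 0.171242
Discount per step: exp(-r*dt) = 0.976652
Stock lattice S(k, j) with j the centered position index:
  k=0: S(0,+0) = 26.9500
  k=1: S(1,-1) = 18.7906; S(1,+0) = 26.9500; S(1,+1) = 38.6524
  k=2: S(2,-2) = 13.1016; S(2,-1) = 18.7906; S(2,+0) = 26.9500; S(2,+1) = 38.6524; S(2,+2) = 55.4362
Terminal payoffs V(N, j) = max(K - S_T, 0):
  V(2,-2) = 11.248400; V(2,-1) = 5.559361; V(2,+0) = 0.000000; V(2,+1) = 0.000000; V(2,+2) = 0.000000
Backward induction: V(k, j) = exp(-r*dt) * [p_u * V(k+1, j+1) + p_m * V(k+1, j) + p_d * V(k+1, j-1)]
  V(1,-1) = exp(-r*dt) * [p_u*0.000000 + p_m*5.559361 + p_d*11.248400] = 5.500933
  V(1,+0) = exp(-r*dt) * [p_u*0.000000 + p_m*0.000000 + p_d*5.559361] = 0.929769
  V(1,+1) = exp(-r*dt) * [p_u*0.000000 + p_m*0.000000 + p_d*0.000000] = 0.000000
  V(0,+0) = exp(-r*dt) * [p_u*0.000000 + p_m*0.929769 + p_d*5.500933] = 1.525371


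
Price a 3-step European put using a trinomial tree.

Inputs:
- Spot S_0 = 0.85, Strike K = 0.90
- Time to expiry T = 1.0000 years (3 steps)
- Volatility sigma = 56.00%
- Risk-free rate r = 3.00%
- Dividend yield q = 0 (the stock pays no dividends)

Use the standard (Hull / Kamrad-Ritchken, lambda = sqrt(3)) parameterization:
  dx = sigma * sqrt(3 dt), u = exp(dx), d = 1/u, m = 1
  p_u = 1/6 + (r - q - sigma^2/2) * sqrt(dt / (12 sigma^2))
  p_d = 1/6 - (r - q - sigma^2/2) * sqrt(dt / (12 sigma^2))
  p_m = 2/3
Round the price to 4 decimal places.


dt = T/N = 0.333333; dx = sigma*sqrt(3*dt) = 0.560000
u = exp(dx) = 1.750673; d = 1/u = 0.571209
p_u = 0.128929, p_m = 0.666667, p_d = 0.204405
Discount per step: exp(-r*dt) = 0.990050
Stock lattice S(k, j) with j the centered position index:
  k=0: S(0,+0) = 0.8500
  k=1: S(1,-1) = 0.4855; S(1,+0) = 0.8500; S(1,+1) = 1.4881
  k=2: S(2,-2) = 0.2773; S(2,-1) = 0.4855; S(2,+0) = 0.8500; S(2,+1) = 1.4881; S(2,+2) = 2.6051
  k=3: S(3,-3) = 0.1584; S(3,-2) = 0.2773; S(3,-1) = 0.4855; S(3,+0) = 0.8500; S(3,+1) = 1.4881; S(3,+2) = 2.6051; S(3,+3) = 4.5607
Terminal payoffs V(N, j) = max(K - S_T, 0):
  V(3,-3) = 0.741582; V(3,-2) = 0.622662; V(3,-1) = 0.414472; V(3,+0) = 0.050000; V(3,+1) = 0.000000; V(3,+2) = 0.000000; V(3,+3) = 0.000000
Backward induction: V(k, j) = exp(-r*dt) * [p_u * V(k+1, j+1) + p_m * V(k+1, j) + p_d * V(k+1, j-1)]
  V(2,-2) = exp(-r*dt) * [p_u*0.414472 + p_m*0.622662 + p_d*0.741582] = 0.613958
  V(2,-1) = exp(-r*dt) * [p_u*0.050000 + p_m*0.414472 + p_d*0.622662] = 0.405956
  V(2,+0) = exp(-r*dt) * [p_u*0.000000 + p_m*0.050000 + p_d*0.414472] = 0.116879
  V(2,+1) = exp(-r*dt) * [p_u*0.000000 + p_m*0.000000 + p_d*0.050000] = 0.010119
  V(2,+2) = exp(-r*dt) * [p_u*0.000000 + p_m*0.000000 + p_d*0.000000] = 0.000000
  V(1,-1) = exp(-r*dt) * [p_u*0.116879 + p_m*0.405956 + p_d*0.613958] = 0.407111
  V(1,+0) = exp(-r*dt) * [p_u*0.010119 + p_m*0.116879 + p_d*0.405956] = 0.160589
  V(1,+1) = exp(-r*dt) * [p_u*0.000000 + p_m*0.010119 + p_d*0.116879] = 0.030331
  V(0,+0) = exp(-r*dt) * [p_u*0.030331 + p_m*0.160589 + p_d*0.407111] = 0.192253

Answer: Price = V(0,0) = 0.1923


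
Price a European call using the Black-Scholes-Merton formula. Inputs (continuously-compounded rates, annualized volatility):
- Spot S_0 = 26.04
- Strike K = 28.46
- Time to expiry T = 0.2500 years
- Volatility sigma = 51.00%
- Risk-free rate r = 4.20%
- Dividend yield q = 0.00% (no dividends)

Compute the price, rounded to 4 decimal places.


Answer: Price = 1.8163

Derivation:
d1 = (ln(S/K) + (r - q + 0.5*sigma^2) * T) / (sigma * sqrt(T)) = -0.17981677
d2 = d1 - sigma * sqrt(T) = -0.43481677
exp(-rT) = 0.98955493; exp(-qT) = 1.00000000
C = S_0 * exp(-qT) * N(d1) - K * exp(-rT) * N(d2)
N(d1) = 0.42864821; N(d2) = 0.33184772
C = 26.0400 * 1.00000000 * 0.42864821 - 28.4600 * 0.98955493 * 0.33184772 = 1.8163


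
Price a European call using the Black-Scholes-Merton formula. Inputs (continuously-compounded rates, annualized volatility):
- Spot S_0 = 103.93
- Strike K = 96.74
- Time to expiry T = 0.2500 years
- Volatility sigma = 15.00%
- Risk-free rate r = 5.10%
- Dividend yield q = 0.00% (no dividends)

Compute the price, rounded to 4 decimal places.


Answer: Price = 8.9024

Derivation:
d1 = (ln(S/K) + (r - q + 0.5*sigma^2) * T) / (sigma * sqrt(T)) = 1.16337504
d2 = d1 - sigma * sqrt(T) = 1.08837504
exp(-rT) = 0.98733094; exp(-qT) = 1.00000000
C = S_0 * exp(-qT) * N(d1) - K * exp(-rT) * N(d2)
N(d1) = 0.87766131; N(d2) = 0.86178521
C = 103.9300 * 1.00000000 * 0.87766131 - 96.7400 * 0.98733094 * 0.86178521 = 8.9024


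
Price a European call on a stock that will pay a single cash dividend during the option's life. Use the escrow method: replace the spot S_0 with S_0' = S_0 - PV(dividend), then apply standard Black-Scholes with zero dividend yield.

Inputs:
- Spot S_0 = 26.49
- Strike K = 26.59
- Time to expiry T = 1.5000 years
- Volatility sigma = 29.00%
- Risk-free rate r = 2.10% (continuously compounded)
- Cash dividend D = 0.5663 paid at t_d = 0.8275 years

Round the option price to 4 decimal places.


PV(D) = D * exp(-r * t_d) = 0.5663 * 0.98277262 = 0.55654413
S_0' = S_0 - PV(D) = 26.4900 - 0.55654413 = 25.93345587
d1 = (ln(S_0'/K) + (r + sigma^2/2)*T) / (sigma*sqrt(T)) = 0.19588503
d2 = d1 - sigma*sqrt(T) = -0.15929099
exp(-rT) = 0.96899096
N(d1) = 0.57764992; N(d2) = 0.43671981
C = S_0' * N(d1) - K * exp(-rT) * N(d2) = 25.93345587 * 0.57764992 - 26.5900 * 0.96899096 * 0.43671981 = 3.7282

Answer: Price = 3.7282


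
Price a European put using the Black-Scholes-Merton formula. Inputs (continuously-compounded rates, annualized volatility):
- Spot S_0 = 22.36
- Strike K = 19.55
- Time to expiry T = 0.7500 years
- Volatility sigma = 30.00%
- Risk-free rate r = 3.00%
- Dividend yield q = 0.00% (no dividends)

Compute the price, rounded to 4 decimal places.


Answer: Price = 0.8967

Derivation:
d1 = (ln(S/K) + (r - q + 0.5*sigma^2) * T) / (sigma * sqrt(T)) = 0.73342099
d2 = d1 - sigma * sqrt(T) = 0.47361337
exp(-rT) = 0.97775124; exp(-qT) = 1.00000000
P = K * exp(-rT) * N(-d2) - S_0 * exp(-qT) * N(-d1)
N(-d1) = 0.23165085; N(-d2) = 0.31788782
P = 19.5500 * 0.97775124 * 0.31788782 - 22.3600 * 1.00000000 * 0.23165085 = 0.8967


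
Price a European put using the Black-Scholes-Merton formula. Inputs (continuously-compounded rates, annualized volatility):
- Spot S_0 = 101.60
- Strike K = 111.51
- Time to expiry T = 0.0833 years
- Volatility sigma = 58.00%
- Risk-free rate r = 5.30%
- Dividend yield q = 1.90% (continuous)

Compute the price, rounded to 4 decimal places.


Answer: Price = 12.8778

Derivation:
d1 = (ln(S/K) + (r - q + 0.5*sigma^2) * T) / (sigma * sqrt(T)) = -0.45536648
d2 = d1 - sigma * sqrt(T) = -0.62276457
exp(-rT) = 0.99559483; exp(-qT) = 0.99841855
P = K * exp(-rT) * N(-d2) - S_0 * exp(-qT) * N(-d1)
N(-d1) = 0.67557720; N(-d2) = 0.73328038
P = 111.5100 * 0.99559483 * 0.73328038 - 101.6000 * 0.99841855 * 0.67557720 = 12.8778


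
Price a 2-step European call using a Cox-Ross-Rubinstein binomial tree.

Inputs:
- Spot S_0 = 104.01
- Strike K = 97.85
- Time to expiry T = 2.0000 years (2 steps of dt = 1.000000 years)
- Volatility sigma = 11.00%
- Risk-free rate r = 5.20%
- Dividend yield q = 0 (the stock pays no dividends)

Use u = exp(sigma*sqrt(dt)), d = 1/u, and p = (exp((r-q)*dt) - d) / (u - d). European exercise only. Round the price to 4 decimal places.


Answer: Price = V(0,0) = 16.8803

Derivation:
dt = T/N = 1.000000
u = exp(sigma*sqrt(dt)) = 1.116278; d = 1/u = 0.895834
p = (exp((r-q)*dt) - d) / (u - d) = 0.714656
Discount per step: exp(-r*dt) = 0.949329
Stock lattice S(k, i) with i counting down-moves:
  k=0: S(0,0) = 104.0100
  k=1: S(1,0) = 116.1041; S(1,1) = 93.1757
  k=2: S(2,0) = 129.6044; S(2,1) = 104.0100; S(2,2) = 83.4700
Terminal payoffs V(N, i) = max(S_T - K, 0):
  V(2,0) = 31.754441; V(2,1) = 6.160000; V(2,2) = 0.000000
Backward induction: V(k, i) = exp(-r*dt) * [p * V(k+1, i) + (1-p) * V(k+1, i+1)].
  V(1,0) = exp(-r*dt) * [p*31.754441 + (1-p)*6.160000] = 23.212252
  V(1,1) = exp(-r*dt) * [p*6.160000 + (1-p)*0.000000] = 4.179213
  V(0,0) = exp(-r*dt) * [p*23.212252 + (1-p)*4.179213] = 16.880293


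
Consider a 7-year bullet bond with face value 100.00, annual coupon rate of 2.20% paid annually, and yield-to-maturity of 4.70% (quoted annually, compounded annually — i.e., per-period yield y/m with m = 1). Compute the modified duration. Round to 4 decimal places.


Answer: Modified duration = 6.2274

Derivation:
Coupon per period c = face * coupon_rate / m = 2.200000
Periods per year m = 1; per-period yield y/m = 0.047000
Number of cashflows N = 7
Cashflows (t years, CF_t, discount factor 1/(1+y/m)^(m*t), PV):
  t = 1.0000: CF_t = 2.200000, DF = 0.955110, PV = 2.101242
  t = 2.0000: CF_t = 2.200000, DF = 0.912235, PV = 2.006917
  t = 3.0000: CF_t = 2.200000, DF = 0.871284, PV = 1.916826
  t = 4.0000: CF_t = 2.200000, DF = 0.832172, PV = 1.830779
  t = 5.0000: CF_t = 2.200000, DF = 0.794816, PV = 1.748595
  t = 6.0000: CF_t = 2.200000, DF = 0.759137, PV = 1.670100
  t = 7.0000: CF_t = 102.200000, DF = 0.725059, PV = 74.101009
Price P = sum_t PV_t = 85.375468
First compute Macaulay numerator sum_t t * PV_t:
  t * PV_t at t = 1.0000: 2.101242
  t * PV_t at t = 2.0000: 4.013833
  t * PV_t at t = 3.0000: 5.750477
  t * PV_t at t = 4.0000: 7.323117
  t * PV_t at t = 5.0000: 8.742976
  t * PV_t at t = 6.0000: 10.020603
  t * PV_t at t = 7.0000: 518.707066
Macaulay duration D = 556.659313 / 85.375468 = 6.520132
Modified duration = D / (1 + y/m) = 6.520132 / (1 + 0.047000) = 6.227442


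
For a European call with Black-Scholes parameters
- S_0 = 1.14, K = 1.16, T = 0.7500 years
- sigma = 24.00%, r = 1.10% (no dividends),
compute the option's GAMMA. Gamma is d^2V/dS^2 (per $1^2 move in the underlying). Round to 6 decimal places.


Answer: Gamma = 1.680673

Derivation:
d1 = 0.0599398183; d2 = -0.1479062786
phi(d1) = 0.3982262674; exp(-qT) = 1.0000000000; exp(-rT) = 0.9917839379
Gamma = exp(-qT) * phi(d1) / (S * sigma * sqrt(T)) = 1.0000000000 * 0.3982262674 / (1.1400 * 0.2400 * 0.8660254038) = 1.680673


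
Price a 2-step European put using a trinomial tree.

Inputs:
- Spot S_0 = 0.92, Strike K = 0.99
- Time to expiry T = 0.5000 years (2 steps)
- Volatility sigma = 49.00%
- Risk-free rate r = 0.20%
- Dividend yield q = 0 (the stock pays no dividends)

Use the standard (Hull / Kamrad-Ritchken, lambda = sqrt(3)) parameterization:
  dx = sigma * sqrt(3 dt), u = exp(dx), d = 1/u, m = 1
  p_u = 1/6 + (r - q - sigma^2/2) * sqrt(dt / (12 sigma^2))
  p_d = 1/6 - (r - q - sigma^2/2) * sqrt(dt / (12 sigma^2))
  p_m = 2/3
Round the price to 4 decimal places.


Answer: Price = V(0,0) = 0.1631

Derivation:
dt = T/N = 0.250000; dx = sigma*sqrt(3*dt) = 0.424352
u = exp(dx) = 1.528600; d = 1/u = 0.654193
p_u = 0.131893, p_m = 0.666667, p_d = 0.201440
Discount per step: exp(-r*dt) = 0.999500
Stock lattice S(k, j) with j the centered position index:
  k=0: S(0,+0) = 0.9200
  k=1: S(1,-1) = 0.6019; S(1,+0) = 0.9200; S(1,+1) = 1.4063
  k=2: S(2,-2) = 0.3937; S(2,-1) = 0.6019; S(2,+0) = 0.9200; S(2,+1) = 1.4063; S(2,+2) = 2.1497
Terminal payoffs V(N, j) = max(K - S_T, 0):
  V(2,-2) = 0.596269; V(2,-1) = 0.388142; V(2,+0) = 0.070000; V(2,+1) = 0.000000; V(2,+2) = 0.000000
Backward induction: V(k, j) = exp(-r*dt) * [p_u * V(k+1, j+1) + p_m * V(k+1, j) + p_d * V(k+1, j-1)]
  V(1,-1) = exp(-r*dt) * [p_u*0.070000 + p_m*0.388142 + p_d*0.596269] = 0.387912
  V(1,+0) = exp(-r*dt) * [p_u*0.000000 + p_m*0.070000 + p_d*0.388142] = 0.124792
  V(1,+1) = exp(-r*dt) * [p_u*0.000000 + p_m*0.000000 + p_d*0.070000] = 0.014094
  V(0,+0) = exp(-r*dt) * [p_u*0.014094 + p_m*0.124792 + p_d*0.387912] = 0.163113


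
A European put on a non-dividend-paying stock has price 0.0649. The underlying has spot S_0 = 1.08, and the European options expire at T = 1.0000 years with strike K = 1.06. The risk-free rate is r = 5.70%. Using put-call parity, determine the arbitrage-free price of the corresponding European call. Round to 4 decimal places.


Put-call parity: C - P = S_0 * exp(-qT) - K * exp(-rT).
S_0 * exp(-qT) = 1.0800 * 1.00000000 = 1.08000000
K * exp(-rT) = 1.0600 * 0.94459407 = 1.00126971
C = P + S*exp(-qT) - K*exp(-rT)
C = 0.0649 + 1.08000000 - 1.00126971 = 0.1436

Answer: Call price = 0.1436


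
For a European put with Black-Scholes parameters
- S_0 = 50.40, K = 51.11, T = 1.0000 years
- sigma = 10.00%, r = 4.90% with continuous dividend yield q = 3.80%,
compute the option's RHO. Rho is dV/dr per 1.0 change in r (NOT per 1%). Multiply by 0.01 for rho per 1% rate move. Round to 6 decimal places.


d1 = 0.0201100230; d2 = -0.0798899770
phi(d1) = 0.3988616198; exp(-qT) = 0.9627129409; exp(-rT) = 0.9521811297
N(-d2) = 0.5318376192
Rho = -K*T*exp(-rT)*N(-d2) = -51.1100 * 1.0000 * 0.9521811297 * 0.5318376192 = -25.882398

Answer: Rho = -25.882398


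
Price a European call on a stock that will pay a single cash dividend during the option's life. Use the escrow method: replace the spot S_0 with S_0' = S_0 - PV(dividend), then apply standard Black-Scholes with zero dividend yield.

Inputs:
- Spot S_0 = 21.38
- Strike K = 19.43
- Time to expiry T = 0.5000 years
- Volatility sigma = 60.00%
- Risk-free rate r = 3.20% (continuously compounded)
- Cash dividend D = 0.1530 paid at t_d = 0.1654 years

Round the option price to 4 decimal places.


Answer: Price = 4.5430

Derivation:
PV(D) = D * exp(-r * t_d) = 0.1530 * 0.99472118 = 0.15219234
S_0' = S_0 - PV(D) = 21.3800 - 0.15219234 = 21.22780766
d1 = (ln(S_0'/K) + (r + sigma^2/2)*T) / (sigma*sqrt(T)) = 0.45842614
d2 = d1 - sigma*sqrt(T) = 0.03416207
exp(-rT) = 0.98412732
N(d1) = 0.67667684; N(d2) = 0.51362605
C = S_0' * N(d1) - K * exp(-rT) * N(d2) = 21.22780766 * 0.67667684 - 19.4300 * 0.98412732 * 0.51362605 = 4.5430


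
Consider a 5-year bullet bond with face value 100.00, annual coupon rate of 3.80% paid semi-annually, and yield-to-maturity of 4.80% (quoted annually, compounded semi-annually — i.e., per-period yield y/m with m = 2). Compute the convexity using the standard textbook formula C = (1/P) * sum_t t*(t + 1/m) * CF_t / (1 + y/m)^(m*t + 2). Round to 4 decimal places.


Answer: Convexity = 23.3776

Derivation:
Coupon per period c = face * coupon_rate / m = 1.900000
Periods per year m = 2; per-period yield y/m = 0.024000
Number of cashflows N = 10
Cashflows (t years, CF_t, discount factor 1/(1+y/m)^(m*t), PV):
  t = 0.5000: CF_t = 1.900000, DF = 0.976562, PV = 1.855469
  t = 1.0000: CF_t = 1.900000, DF = 0.953674, PV = 1.811981
  t = 1.5000: CF_t = 1.900000, DF = 0.931323, PV = 1.769513
  t = 2.0000: CF_t = 1.900000, DF = 0.909495, PV = 1.728040
  t = 2.5000: CF_t = 1.900000, DF = 0.888178, PV = 1.687539
  t = 3.0000: CF_t = 1.900000, DF = 0.867362, PV = 1.647987
  t = 3.5000: CF_t = 1.900000, DF = 0.847033, PV = 1.609363
  t = 4.0000: CF_t = 1.900000, DF = 0.827181, PV = 1.571643
  t = 4.5000: CF_t = 1.900000, DF = 0.807794, PV = 1.534808
  t = 5.0000: CF_t = 101.900000, DF = 0.788861, PV = 80.384926
Price P = sum_t PV_t = 95.601269
Convexity numerator sum_t t*(t + 1/m) * CF_t / (1+y/m)^(m*t + 2):
  t = 0.5000: term = 0.884756
  t = 1.0000: term = 2.592060
  t = 1.5000: term = 5.062617
  t = 2.0000: term = 8.239937
  t = 2.5000: term = 12.070219
  t = 3.0000: term = 16.502253
  t = 3.5000: term = 21.487309
  t = 4.0000: term = 26.979043
  t = 4.5000: term = 32.933402
  t = 5.0000: term = 2108.178589
Convexity = (1/P) * sum = 2234.930185 / 95.601269 = 23.377621


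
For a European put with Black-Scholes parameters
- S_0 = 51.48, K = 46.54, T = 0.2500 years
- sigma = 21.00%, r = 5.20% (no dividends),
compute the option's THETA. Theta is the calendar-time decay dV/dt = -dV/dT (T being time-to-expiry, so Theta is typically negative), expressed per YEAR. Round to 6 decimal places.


d1 = 1.1370830938; d2 = 1.0320830938
phi(d1) = 0.2090007341; exp(-qT) = 1.0000000000; exp(-rT) = 0.9870841350
Theta = -S*exp(-qT)*phi(d1)*sigma/(2*sqrt(T)) + r*K*exp(-rT)*N(-d2) - q*S*exp(-qT)*N(-d1)
N(-d1) = 0.1277517753; N(-d2) = 0.1510165965; sqrt(T) = 0.5000000000
Term 1 = -51.4800 * 1.0000000000 * 0.2090007341 * 0.2100 / (2 * 0.5000000000) = -2.2594651362
Term 2 = 0.0520 * 46.5400 * 0.9870841350 * 0.1510165965 = 0.3607518547
Term 3 = 0 (no dividend yield, q = 0)
Theta = -2.2594651362 + (0.3607518547) + (0.0000000000) = -1.898713

Answer: Theta = -1.898713


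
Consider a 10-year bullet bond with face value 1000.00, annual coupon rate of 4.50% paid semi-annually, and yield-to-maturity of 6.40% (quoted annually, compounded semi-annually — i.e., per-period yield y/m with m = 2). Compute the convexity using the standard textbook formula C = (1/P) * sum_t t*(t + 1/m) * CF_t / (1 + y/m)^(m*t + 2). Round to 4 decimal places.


Coupon per period c = face * coupon_rate / m = 22.500000
Periods per year m = 2; per-period yield y/m = 0.032000
Number of cashflows N = 20
Cashflows (t years, CF_t, discount factor 1/(1+y/m)^(m*t), PV):
  t = 0.5000: CF_t = 22.500000, DF = 0.968992, PV = 21.802326
  t = 1.0000: CF_t = 22.500000, DF = 0.938946, PV = 21.126284
  t = 1.5000: CF_t = 22.500000, DF = 0.909831, PV = 20.471206
  t = 2.0000: CF_t = 22.500000, DF = 0.881620, PV = 19.836440
  t = 2.5000: CF_t = 22.500000, DF = 0.854283, PV = 19.221356
  t = 3.0000: CF_t = 22.500000, DF = 0.827793, PV = 18.625345
  t = 3.5000: CF_t = 22.500000, DF = 0.802125, PV = 18.047815
  t = 4.0000: CF_t = 22.500000, DF = 0.777253, PV = 17.488193
  t = 4.5000: CF_t = 22.500000, DF = 0.753152, PV = 16.945924
  t = 5.0000: CF_t = 22.500000, DF = 0.729799, PV = 16.420469
  t = 5.5000: CF_t = 22.500000, DF = 0.707169, PV = 15.911307
  t = 6.0000: CF_t = 22.500000, DF = 0.685241, PV = 15.417933
  t = 6.5000: CF_t = 22.500000, DF = 0.663994, PV = 14.939857
  t = 7.0000: CF_t = 22.500000, DF = 0.643405, PV = 14.476606
  t = 7.5000: CF_t = 22.500000, DF = 0.623454, PV = 14.027719
  t = 8.0000: CF_t = 22.500000, DF = 0.604122, PV = 13.592751
  t = 8.5000: CF_t = 22.500000, DF = 0.585390, PV = 13.171270
  t = 9.0000: CF_t = 22.500000, DF = 0.567238, PV = 12.762859
  t = 9.5000: CF_t = 22.500000, DF = 0.549649, PV = 12.367111
  t = 10.0000: CF_t = 1022.500000, DF = 0.532606, PV = 544.589634
Price P = sum_t PV_t = 861.242406
Convexity numerator sum_t t*(t + 1/m) * CF_t / (1+y/m)^(m*t + 2):
  t = 0.5000: term = 10.235603
  t = 1.0000: term = 29.754660
  t = 1.5000: term = 57.664069
  t = 2.0000: term = 93.126727
  t = 2.5000: term = 135.358615
  t = 3.0000: term = 183.626027
  t = 3.5000: term = 237.242930
  t = 4.0000: term = 295.568434
  t = 4.5000: term = 358.004401
  t = 5.0000: term = 423.993154
  t = 5.5000: term = 493.015295
  t = 6.0000: term = 564.587636
  t = 6.5000: term = 638.261216
  t = 7.0000: term = 713.619428
  t = 7.5000: term = 790.276221
  t = 8.0000: term = 867.874403
  t = 8.5000: term = 946.084015
  t = 9.0000: term = 1024.600791
  t = 9.5000: term = 1103.144694
  t = 10.0000: term = 53690.725859
Convexity = (1/P) * sum = 62656.764178 / 861.242406 = 72.751601

Answer: Convexity = 72.7516


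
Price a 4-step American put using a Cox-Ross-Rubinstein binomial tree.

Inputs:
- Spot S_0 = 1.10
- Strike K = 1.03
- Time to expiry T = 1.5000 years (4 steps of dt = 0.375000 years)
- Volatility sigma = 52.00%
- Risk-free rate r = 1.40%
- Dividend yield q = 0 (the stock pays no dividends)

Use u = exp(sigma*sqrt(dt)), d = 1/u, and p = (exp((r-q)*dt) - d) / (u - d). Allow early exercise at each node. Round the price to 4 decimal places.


Answer: Price = V(0,0) = 0.2162

Derivation:
dt = T/N = 0.375000
u = exp(sigma*sqrt(dt)) = 1.374972; d = 1/u = 0.727287
p = (exp((r-q)*dt) - d) / (u - d) = 0.429185
Discount per step: exp(-r*dt) = 0.994764
Stock lattice S(k, i) with i counting down-moves:
  k=0: S(0,0) = 1.1000
  k=1: S(1,0) = 1.5125; S(1,1) = 0.8000
  k=2: S(2,0) = 2.0796; S(2,1) = 1.1000; S(2,2) = 0.5818
  k=3: S(3,0) = 2.8594; S(3,1) = 1.5125; S(3,2) = 0.8000; S(3,3) = 0.4232
  k=4: S(4,0) = 3.9316; S(4,1) = 2.0796; S(4,2) = 1.1000; S(4,3) = 0.5818; S(4,4) = 0.3078
Terminal payoffs V(N, i) = max(K - S_T, 0):
  V(4,0) = 0.000000; V(4,1) = 0.000000; V(4,2) = 0.000000; V(4,3) = 0.448158; V(4,4) = 0.722237
Backward induction: V(k, i) = exp(-r*dt) * [p * V(k+1, i) + (1-p) * V(k+1, i+1)]; then take max(V_cont, immediate exercise) for American.
  V(3,0) = exp(-r*dt) * [p*0.000000 + (1-p)*0.000000] = 0.000000; exercise = 0.000000; V(3,0) = max -> 0.000000
  V(3,1) = exp(-r*dt) * [p*0.000000 + (1-p)*0.000000] = 0.000000; exercise = 0.000000; V(3,1) = max -> 0.000000
  V(3,2) = exp(-r*dt) * [p*0.000000 + (1-p)*0.448158] = 0.254476; exercise = 0.229984; V(3,2) = max -> 0.254476
  V(3,3) = exp(-r*dt) * [p*0.448158 + (1-p)*0.722237] = 0.601441; exercise = 0.606834; V(3,3) = max -> 0.606834
  V(2,0) = exp(-r*dt) * [p*0.000000 + (1-p)*0.000000] = 0.000000; exercise = 0.000000; V(2,0) = max -> 0.000000
  V(2,1) = exp(-r*dt) * [p*0.000000 + (1-p)*0.254476] = 0.144498; exercise = 0.000000; V(2,1) = max -> 0.144498
  V(2,2) = exp(-r*dt) * [p*0.254476 + (1-p)*0.606834] = 0.453222; exercise = 0.448158; V(2,2) = max -> 0.453222
  V(1,0) = exp(-r*dt) * [p*0.000000 + (1-p)*0.144498] = 0.082050; exercise = 0.000000; V(1,0) = max -> 0.082050
  V(1,1) = exp(-r*dt) * [p*0.144498 + (1-p)*0.453222] = 0.319043; exercise = 0.229984; V(1,1) = max -> 0.319043
  V(0,0) = exp(-r*dt) * [p*0.082050 + (1-p)*0.319043] = 0.216191; exercise = 0.000000; V(0,0) = max -> 0.216191


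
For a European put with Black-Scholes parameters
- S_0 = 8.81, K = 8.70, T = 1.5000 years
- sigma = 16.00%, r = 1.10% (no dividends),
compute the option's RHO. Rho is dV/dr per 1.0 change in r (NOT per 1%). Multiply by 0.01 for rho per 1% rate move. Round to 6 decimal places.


Answer: Rho = -6.160543

Derivation:
d1 = 0.2462983078; d2 = 0.0503391284
phi(d1) = 0.3870234624; exp(-qT) = 1.0000000000; exp(-rT) = 0.9836353794
N(-d2) = 0.4799260717
Rho = -K*T*exp(-rT)*N(-d2) = -8.7000 * 1.5000 * 0.9836353794 * 0.4799260717 = -6.160543


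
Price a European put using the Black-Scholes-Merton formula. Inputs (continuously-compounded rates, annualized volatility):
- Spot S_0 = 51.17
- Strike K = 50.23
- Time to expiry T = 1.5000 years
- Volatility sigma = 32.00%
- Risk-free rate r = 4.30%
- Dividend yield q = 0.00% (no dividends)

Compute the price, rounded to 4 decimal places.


d1 = (ln(S/K) + (r - q + 0.5*sigma^2) * T) / (sigma * sqrt(T)) = 0.40784250
d2 = d1 - sigma * sqrt(T) = 0.01592415
exp(-rT) = 0.93753611; exp(-qT) = 1.00000000
P = K * exp(-rT) * N(-d2) - S_0 * exp(-qT) * N(-d1)
N(-d1) = 0.34169465; N(-d2) = 0.49364745
P = 50.2300 * 0.93753611 * 0.49364745 - 51.1700 * 1.00000000 * 0.34169465 = 5.7625

Answer: Price = 5.7625


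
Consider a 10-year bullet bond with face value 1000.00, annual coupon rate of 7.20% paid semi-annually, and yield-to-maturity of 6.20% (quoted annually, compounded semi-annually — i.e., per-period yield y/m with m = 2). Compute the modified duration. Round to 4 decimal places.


Answer: Modified duration = 7.1804

Derivation:
Coupon per period c = face * coupon_rate / m = 36.000000
Periods per year m = 2; per-period yield y/m = 0.031000
Number of cashflows N = 20
Cashflows (t years, CF_t, discount factor 1/(1+y/m)^(m*t), PV):
  t = 0.5000: CF_t = 36.000000, DF = 0.969932, PV = 34.917556
  t = 1.0000: CF_t = 36.000000, DF = 0.940768, PV = 33.867658
  t = 1.5000: CF_t = 36.000000, DF = 0.912481, PV = 32.849329
  t = 2.0000: CF_t = 36.000000, DF = 0.885045, PV = 31.861619
  t = 2.5000: CF_t = 36.000000, DF = 0.858434, PV = 30.903607
  t = 3.0000: CF_t = 36.000000, DF = 0.832622, PV = 29.974401
  t = 3.5000: CF_t = 36.000000, DF = 0.807587, PV = 29.073134
  t = 4.0000: CF_t = 36.000000, DF = 0.783305, PV = 28.198966
  t = 4.5000: CF_t = 36.000000, DF = 0.759752, PV = 27.351082
  t = 5.0000: CF_t = 36.000000, DF = 0.736908, PV = 26.528693
  t = 5.5000: CF_t = 36.000000, DF = 0.714751, PV = 25.731031
  t = 6.0000: CF_t = 36.000000, DF = 0.693260, PV = 24.957353
  t = 6.5000: CF_t = 36.000000, DF = 0.672415, PV = 24.206938
  t = 7.0000: CF_t = 36.000000, DF = 0.652197, PV = 23.479086
  t = 7.5000: CF_t = 36.000000, DF = 0.632587, PV = 22.773119
  t = 8.0000: CF_t = 36.000000, DF = 0.613566, PV = 22.088380
  t = 8.5000: CF_t = 36.000000, DF = 0.595117, PV = 21.424228
  t = 9.0000: CF_t = 36.000000, DF = 0.577224, PV = 20.780047
  t = 9.5000: CF_t = 36.000000, DF = 0.559868, PV = 20.155235
  t = 10.0000: CF_t = 1036.000000, DF = 0.543034, PV = 562.582799
Price P = sum_t PV_t = 1073.704260
First compute Macaulay numerator sum_t t * PV_t:
  t * PV_t at t = 0.5000: 17.458778
  t * PV_t at t = 1.0000: 33.867658
  t * PV_t at t = 1.5000: 49.273994
  t * PV_t at t = 2.0000: 63.723238
  t * PV_t at t = 2.5000: 77.259018
  t * PV_t at t = 3.0000: 89.923202
  t * PV_t at t = 3.5000: 101.755968
  t * PV_t at t = 4.0000: 112.795863
  t * PV_t at t = 4.5000: 123.079869
  t * PV_t at t = 5.0000: 132.643463
  t * PV_t at t = 5.5000: 141.520669
  t * PV_t at t = 6.0000: 149.744116
  t * PV_t at t = 6.5000: 157.345095
  t * PV_t at t = 7.0000: 164.353602
  t * PV_t at t = 7.5000: 170.798395
  t * PV_t at t = 8.0000: 176.707036
  t * PV_t at t = 8.5000: 182.105942
  t * PV_t at t = 9.0000: 187.020423
  t * PV_t at t = 9.5000: 191.474730
  t * PV_t at t = 10.0000: 5625.827994
Macaulay duration D = 7948.679053 / 1073.704260 = 7.403043
Modified duration = D / (1 + y/m) = 7.403043 / (1 + 0.031000) = 7.180449


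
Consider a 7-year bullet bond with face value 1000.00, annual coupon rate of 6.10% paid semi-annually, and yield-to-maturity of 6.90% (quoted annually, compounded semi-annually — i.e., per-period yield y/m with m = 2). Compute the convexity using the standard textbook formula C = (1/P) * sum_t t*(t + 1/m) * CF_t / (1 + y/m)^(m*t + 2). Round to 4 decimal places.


Answer: Convexity = 37.7349

Derivation:
Coupon per period c = face * coupon_rate / m = 30.500000
Periods per year m = 2; per-period yield y/m = 0.034500
Number of cashflows N = 14
Cashflows (t years, CF_t, discount factor 1/(1+y/m)^(m*t), PV):
  t = 0.5000: CF_t = 30.500000, DF = 0.966651, PV = 29.482842
  t = 1.0000: CF_t = 30.500000, DF = 0.934413, PV = 28.499606
  t = 1.5000: CF_t = 30.500000, DF = 0.903251, PV = 27.549160
  t = 2.0000: CF_t = 30.500000, DF = 0.873128, PV = 26.630410
  t = 2.5000: CF_t = 30.500000, DF = 0.844010, PV = 25.742301
  t = 3.0000: CF_t = 30.500000, DF = 0.815863, PV = 24.883810
  t = 3.5000: CF_t = 30.500000, DF = 0.788654, PV = 24.053948
  t = 4.0000: CF_t = 30.500000, DF = 0.762353, PV = 23.251763
  t = 4.5000: CF_t = 30.500000, DF = 0.736929, PV = 22.476329
  t = 5.0000: CF_t = 30.500000, DF = 0.712353, PV = 21.726756
  t = 5.5000: CF_t = 30.500000, DF = 0.688596, PV = 21.002181
  t = 6.0000: CF_t = 30.500000, DF = 0.665632, PV = 20.301770
  t = 6.5000: CF_t = 30.500000, DF = 0.643433, PV = 19.624717
  t = 7.0000: CF_t = 1030.500000, DF = 0.621975, PV = 640.945446
Price P = sum_t PV_t = 956.171038
Convexity numerator sum_t t*(t + 1/m) * CF_t / (1+y/m)^(m*t + 2):
  t = 0.5000: term = 13.774580
  t = 1.0000: term = 39.945616
  t = 1.5000: term = 77.226903
  t = 2.0000: term = 124.419048
  t = 2.5000: term = 180.404613
  t = 3.0000: term = 244.143507
  t = 3.5000: term = 314.668609
  t = 4.0000: term = 391.081610
  t = 4.5000: term = 472.549070
  t = 5.0000: term = 558.298670
  t = 5.5000: term = 647.615663
  t = 6.0000: term = 739.839503
  t = 6.5000: term = 834.360645
  t = 7.0000: term = 31442.667235
Convexity = (1/P) * sum = 36080.995271 / 956.171038 = 37.734876


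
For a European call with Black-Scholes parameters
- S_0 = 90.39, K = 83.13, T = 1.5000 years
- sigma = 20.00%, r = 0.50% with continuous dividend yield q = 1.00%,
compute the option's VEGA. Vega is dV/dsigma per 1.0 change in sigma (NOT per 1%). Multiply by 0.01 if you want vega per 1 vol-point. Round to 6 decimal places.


Answer: Vega = 39.602455

Derivation:
d1 = 0.4336739706; d2 = 0.1887249963
phi(d1) = 0.3631370058; exp(-qT) = 0.9851119396; exp(-rT) = 0.9925280548
Vega = S * exp(-qT) * phi(d1) * sqrt(T) = 90.3900 * 0.9851119396 * 0.3631370058 * 1.2247448714 = 39.602455


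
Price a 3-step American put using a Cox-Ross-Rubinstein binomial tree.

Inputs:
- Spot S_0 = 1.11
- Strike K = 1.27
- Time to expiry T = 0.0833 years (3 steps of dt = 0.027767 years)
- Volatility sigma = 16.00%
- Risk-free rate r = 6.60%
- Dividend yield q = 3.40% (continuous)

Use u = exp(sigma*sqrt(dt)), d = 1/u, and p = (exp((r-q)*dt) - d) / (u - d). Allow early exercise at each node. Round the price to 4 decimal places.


dt = T/N = 0.027767
u = exp(sigma*sqrt(dt)) = 1.027020; d = 1/u = 0.973691
p = (exp((r-q)*dt) - d) / (u - d) = 0.510004
Discount per step: exp(-r*dt) = 0.998169
Stock lattice S(k, i) with i counting down-moves:
  k=0: S(0,0) = 1.1100
  k=1: S(1,0) = 1.1400; S(1,1) = 1.0808
  k=2: S(2,0) = 1.1708; S(2,1) = 1.1100; S(2,2) = 1.0524
  k=3: S(3,0) = 1.2024; S(3,1) = 1.1400; S(3,2) = 1.0808; S(3,3) = 1.0247
Terminal payoffs V(N, i) = max(K - S_T, 0):
  V(3,0) = 0.067571; V(3,1) = 0.130008; V(3,2) = 0.189203; V(3,3) = 0.245324
Backward induction: V(k, i) = exp(-r*dt) * [p * V(k+1, i) + (1-p) * V(k+1, i+1)]; then take max(V_cont, immediate exercise) for American.
  V(2,0) = exp(-r*dt) * [p*0.067571 + (1-p)*0.130008] = 0.097985; exercise = 0.099205; V(2,0) = max -> 0.099205
  V(2,1) = exp(-r*dt) * [p*0.130008 + (1-p)*0.189203] = 0.158722; exercise = 0.160000; V(2,1) = max -> 0.160000
  V(2,2) = exp(-r*dt) * [p*0.189203 + (1-p)*0.245324] = 0.216306; exercise = 0.217638; V(2,2) = max -> 0.217638
  V(1,0) = exp(-r*dt) * [p*0.099205 + (1-p)*0.160000] = 0.128758; exercise = 0.130008; V(1,0) = max -> 0.130008
  V(1,1) = exp(-r*dt) * [p*0.160000 + (1-p)*0.217638] = 0.187898; exercise = 0.189203; V(1,1) = max -> 0.189203
  V(0,0) = exp(-r*dt) * [p*0.130008 + (1-p)*0.189203] = 0.158722; exercise = 0.160000; V(0,0) = max -> 0.160000

Answer: Price = V(0,0) = 0.1600


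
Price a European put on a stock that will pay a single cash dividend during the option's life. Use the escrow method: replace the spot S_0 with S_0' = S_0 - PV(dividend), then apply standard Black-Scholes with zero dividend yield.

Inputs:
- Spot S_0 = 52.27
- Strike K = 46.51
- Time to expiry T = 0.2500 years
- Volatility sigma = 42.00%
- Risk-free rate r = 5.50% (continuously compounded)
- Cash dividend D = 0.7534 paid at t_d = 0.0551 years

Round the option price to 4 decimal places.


Answer: Price = 1.8534

Derivation:
PV(D) = D * exp(-r * t_d) = 0.7534 * 0.99697409 = 0.75112028
S_0' = S_0 - PV(D) = 52.2700 - 0.75112028 = 51.51887972
d1 = (ln(S_0'/K) + (r + sigma^2/2)*T) / (sigma*sqrt(T)) = 0.65752854
d2 = d1 - sigma*sqrt(T) = 0.44752854
exp(-rT) = 0.98634410
N(-d1) = 0.25542056; N(-d2) = 0.32724674
P = K * exp(-rT) * N(-d2) - S_0' * N(-d1) = 46.5100 * 0.98634410 * 0.32724674 - 51.51887972 * 0.25542056 = 1.8534


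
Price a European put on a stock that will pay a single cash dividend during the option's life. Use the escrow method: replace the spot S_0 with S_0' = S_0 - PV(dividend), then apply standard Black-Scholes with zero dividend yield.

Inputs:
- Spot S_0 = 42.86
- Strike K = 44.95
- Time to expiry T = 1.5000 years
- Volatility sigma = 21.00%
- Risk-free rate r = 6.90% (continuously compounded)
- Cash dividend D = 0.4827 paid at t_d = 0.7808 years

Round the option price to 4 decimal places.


PV(D) = D * exp(-r * t_d) = 0.4827 * 0.94755035 = 0.45738256
S_0' = S_0 - PV(D) = 42.8600 - 0.45738256 = 42.40261744
d1 = (ln(S_0'/K) + (r + sigma^2/2)*T) / (sigma*sqrt(T)) = 0.30418126
d2 = d1 - sigma*sqrt(T) = 0.04698484
exp(-rT) = 0.90167602
N(-d1) = 0.38049490; N(-d2) = 0.48126266
P = K * exp(-rT) * N(-d2) - S_0' * N(-d1) = 44.9500 * 0.90167602 * 0.48126266 - 42.40261744 * 0.38049490 = 3.3718

Answer: Price = 3.3718


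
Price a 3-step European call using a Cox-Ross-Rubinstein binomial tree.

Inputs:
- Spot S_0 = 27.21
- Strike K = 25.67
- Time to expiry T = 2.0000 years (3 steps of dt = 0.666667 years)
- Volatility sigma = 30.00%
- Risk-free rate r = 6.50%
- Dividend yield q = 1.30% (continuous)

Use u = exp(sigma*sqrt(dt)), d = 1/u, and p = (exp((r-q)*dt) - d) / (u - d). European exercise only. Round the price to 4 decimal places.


Answer: Price = V(0,0) = 6.6810

Derivation:
dt = T/N = 0.666667
u = exp(sigma*sqrt(dt)) = 1.277556; d = 1/u = 0.782744
p = (exp((r-q)*dt) - d) / (u - d) = 0.510356
Discount per step: exp(-r*dt) = 0.957592
Stock lattice S(k, i) with i counting down-moves:
  k=0: S(0,0) = 27.2100
  k=1: S(1,0) = 34.7623; S(1,1) = 21.2985
  k=2: S(2,0) = 44.4108; S(2,1) = 27.2100; S(2,2) = 16.6713
  k=3: S(3,0) = 56.7373; S(3,1) = 34.7623; S(3,2) = 21.2985; S(3,3) = 13.0493
Terminal payoffs V(N, i) = max(S_T - K, 0):
  V(3,0) = 31.067279; V(3,1) = 9.092302; V(3,2) = 0.000000; V(3,3) = 0.000000
Backward induction: V(k, i) = exp(-r*dt) * [p * V(k+1, i) + (1-p) * V(k+1, i+1)].
  V(2,0) = exp(-r*dt) * [p*31.067279 + (1-p)*9.092302] = 19.446171
  V(2,1) = exp(-r*dt) * [p*9.092302 + (1-p)*0.000000] = 4.443525
  V(2,2) = exp(-r*dt) * [p*0.000000 + (1-p)*0.000000] = 0.000000
  V(1,0) = exp(-r*dt) * [p*19.446171 + (1-p)*4.443525] = 11.587071
  V(1,1) = exp(-r*dt) * [p*4.443525 + (1-p)*0.000000] = 2.171608
  V(0,0) = exp(-r*dt) * [p*11.587071 + (1-p)*2.171608] = 6.680973


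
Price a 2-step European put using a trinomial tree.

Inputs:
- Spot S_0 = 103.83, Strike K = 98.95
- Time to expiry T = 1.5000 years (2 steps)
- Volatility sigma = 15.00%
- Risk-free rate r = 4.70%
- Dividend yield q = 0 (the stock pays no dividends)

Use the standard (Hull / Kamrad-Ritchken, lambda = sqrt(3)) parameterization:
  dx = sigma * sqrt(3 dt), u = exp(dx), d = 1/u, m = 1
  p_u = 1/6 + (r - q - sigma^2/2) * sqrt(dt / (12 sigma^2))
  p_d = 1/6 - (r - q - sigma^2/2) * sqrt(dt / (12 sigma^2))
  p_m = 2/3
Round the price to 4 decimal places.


Answer: Price = V(0,0) = 2.4842

Derivation:
dt = T/N = 0.750000; dx = sigma*sqrt(3*dt) = 0.225000
u = exp(dx) = 1.252323; d = 1/u = 0.798516
p_u = 0.226250, p_m = 0.666667, p_d = 0.107083
Discount per step: exp(-r*dt) = 0.965364
Stock lattice S(k, j) with j the centered position index:
  k=0: S(0,+0) = 103.8300
  k=1: S(1,-1) = 82.9099; S(1,+0) = 103.8300; S(1,+1) = 130.0287
  k=2: S(2,-2) = 66.2049; S(2,-1) = 82.9099; S(2,+0) = 103.8300; S(2,+1) = 130.0287; S(2,+2) = 162.8379
Terminal payoffs V(N, j) = max(K - S_T, 0):
  V(2,-2) = 32.745069; V(2,-1) = 16.040061; V(2,+0) = 0.000000; V(2,+1) = 0.000000; V(2,+2) = 0.000000
Backward induction: V(k, j) = exp(-r*dt) * [p_u * V(k+1, j+1) + p_m * V(k+1, j) + p_d * V(k+1, j-1)]
  V(1,-1) = exp(-r*dt) * [p_u*0.000000 + p_m*16.040061 + p_d*32.745069] = 13.708001
  V(1,+0) = exp(-r*dt) * [p_u*0.000000 + p_m*0.000000 + p_d*16.040061] = 1.658132
  V(1,+1) = exp(-r*dt) * [p_u*0.000000 + p_m*0.000000 + p_d*0.000000] = 0.000000
  V(0,+0) = exp(-r*dt) * [p_u*0.000000 + p_m*1.658132 + p_d*13.708001] = 2.484190


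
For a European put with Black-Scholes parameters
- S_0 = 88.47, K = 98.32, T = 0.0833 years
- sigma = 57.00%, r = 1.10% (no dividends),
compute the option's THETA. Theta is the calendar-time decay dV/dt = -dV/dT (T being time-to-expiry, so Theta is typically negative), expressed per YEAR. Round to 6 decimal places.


Answer: Theta = -29.071076

Derivation:
d1 = -0.5538539203; d2 = -0.7183658348
phi(d1) = 0.3422151604; exp(-qT) = 1.0000000000; exp(-rT) = 0.9990841197
Theta = -S*exp(-qT)*phi(d1)*sigma/(2*sqrt(T)) + r*K*exp(-rT)*N(-d2) - q*S*exp(-qT)*N(-d1)
N(-d1) = 0.7101605885; N(-d2) = 0.7637341265; sqrt(T) = 0.2886173938
Term 1 = -88.4700 * 1.0000000000 * 0.3422151604 * 0.5700 / (2 * 0.2886173938) = -29.8963130044
Term 2 = 0.0110 * 98.3200 * 0.9990841197 * 0.7637341265 = 0.8252372211
Term 3 = 0 (no dividend yield, q = 0)
Theta = -29.8963130044 + (0.8252372211) + (0.0000000000) = -29.071076
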